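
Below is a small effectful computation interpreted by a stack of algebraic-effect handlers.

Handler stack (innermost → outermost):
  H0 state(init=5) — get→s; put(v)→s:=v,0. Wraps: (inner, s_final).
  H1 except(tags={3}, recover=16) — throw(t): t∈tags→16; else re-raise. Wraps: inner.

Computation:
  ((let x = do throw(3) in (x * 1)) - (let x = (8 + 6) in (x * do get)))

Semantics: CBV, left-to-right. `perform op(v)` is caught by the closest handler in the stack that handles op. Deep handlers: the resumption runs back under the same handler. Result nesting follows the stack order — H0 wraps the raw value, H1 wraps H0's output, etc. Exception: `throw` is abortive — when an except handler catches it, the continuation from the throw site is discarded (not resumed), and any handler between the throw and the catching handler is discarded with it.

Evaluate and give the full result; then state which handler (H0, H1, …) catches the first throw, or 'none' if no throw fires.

Answer: 16 ; first throw caught by: H1

Evaluation trace:
throw(3) @ H1 caught ⇒ 16
= 16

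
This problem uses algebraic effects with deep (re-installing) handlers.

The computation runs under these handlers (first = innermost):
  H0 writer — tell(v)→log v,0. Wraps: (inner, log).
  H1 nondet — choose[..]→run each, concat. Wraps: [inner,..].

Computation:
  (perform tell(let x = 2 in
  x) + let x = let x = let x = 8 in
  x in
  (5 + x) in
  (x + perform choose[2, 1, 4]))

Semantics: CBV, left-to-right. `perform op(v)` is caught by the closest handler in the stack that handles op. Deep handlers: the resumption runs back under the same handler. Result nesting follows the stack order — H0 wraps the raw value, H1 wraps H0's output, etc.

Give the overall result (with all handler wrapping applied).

Working:
tell(2) @ H0 ⇒ log+=2
choose[2, 1, 4] @ H1
  branch[0] choose=2:
    H0 returns (15, (2))
    H1 returns [(15, (2))]
  branch[1] choose=1:
    H0 returns (14, (2))
    H1 returns [(14, (2))]
  branch[2] choose=4:
    H0 returns (17, (2))
    H1 returns [(17, (2))]
= [(15, (2)), (14, (2)), (17, (2))]

Answer: [(15, (2)), (14, (2)), (17, (2))]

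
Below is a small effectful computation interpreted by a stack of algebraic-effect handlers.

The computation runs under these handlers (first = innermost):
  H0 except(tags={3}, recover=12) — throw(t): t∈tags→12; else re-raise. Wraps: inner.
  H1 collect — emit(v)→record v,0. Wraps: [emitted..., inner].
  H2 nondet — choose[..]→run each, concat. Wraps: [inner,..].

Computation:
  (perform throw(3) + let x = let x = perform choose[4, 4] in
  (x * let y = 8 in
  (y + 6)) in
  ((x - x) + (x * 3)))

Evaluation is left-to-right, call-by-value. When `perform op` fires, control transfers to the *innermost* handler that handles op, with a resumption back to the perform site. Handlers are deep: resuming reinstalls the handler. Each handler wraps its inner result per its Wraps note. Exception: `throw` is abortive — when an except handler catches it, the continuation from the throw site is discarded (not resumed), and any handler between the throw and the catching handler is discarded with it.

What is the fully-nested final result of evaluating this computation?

Evaluation trace:
throw(3) @ H0 caught ⇒ 12
H1 returns [12]
H2 returns [[12]]
= [[12]]

Answer: [[12]]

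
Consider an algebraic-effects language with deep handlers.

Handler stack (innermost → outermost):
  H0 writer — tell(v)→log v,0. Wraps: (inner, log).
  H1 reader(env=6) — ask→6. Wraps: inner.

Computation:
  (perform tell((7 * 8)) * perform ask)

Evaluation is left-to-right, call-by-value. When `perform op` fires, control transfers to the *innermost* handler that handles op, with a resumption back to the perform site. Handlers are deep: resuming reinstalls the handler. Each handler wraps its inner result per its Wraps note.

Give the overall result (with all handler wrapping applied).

Answer: (0, (56))

Step-by-step:
tell(56) @ H0 ⇒ log+=56
ask @ H1 ⇒ 6
H0 returns (0, (56))
H1 returns (0, (56))
= (0, (56))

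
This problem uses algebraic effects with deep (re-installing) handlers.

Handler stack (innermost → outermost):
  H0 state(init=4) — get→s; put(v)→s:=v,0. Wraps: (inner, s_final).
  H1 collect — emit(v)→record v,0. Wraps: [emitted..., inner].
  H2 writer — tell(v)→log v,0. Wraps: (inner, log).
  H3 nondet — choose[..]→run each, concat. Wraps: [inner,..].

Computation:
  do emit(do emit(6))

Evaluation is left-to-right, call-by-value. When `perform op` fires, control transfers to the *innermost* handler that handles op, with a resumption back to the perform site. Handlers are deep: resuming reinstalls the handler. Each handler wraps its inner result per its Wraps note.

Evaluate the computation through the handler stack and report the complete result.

Working:
emit(6) @ H1 ⇒ out+=6
emit(0) @ H1 ⇒ out+=0
H0 returns (0, 4)
H1 returns [6, 0, (0, 4)]
H2 returns ([6, 0, (0, 4)], ())
H3 returns [([6, 0, (0, 4)], ())]
= [([6, 0, (0, 4)], ())]

Answer: [([6, 0, (0, 4)], ())]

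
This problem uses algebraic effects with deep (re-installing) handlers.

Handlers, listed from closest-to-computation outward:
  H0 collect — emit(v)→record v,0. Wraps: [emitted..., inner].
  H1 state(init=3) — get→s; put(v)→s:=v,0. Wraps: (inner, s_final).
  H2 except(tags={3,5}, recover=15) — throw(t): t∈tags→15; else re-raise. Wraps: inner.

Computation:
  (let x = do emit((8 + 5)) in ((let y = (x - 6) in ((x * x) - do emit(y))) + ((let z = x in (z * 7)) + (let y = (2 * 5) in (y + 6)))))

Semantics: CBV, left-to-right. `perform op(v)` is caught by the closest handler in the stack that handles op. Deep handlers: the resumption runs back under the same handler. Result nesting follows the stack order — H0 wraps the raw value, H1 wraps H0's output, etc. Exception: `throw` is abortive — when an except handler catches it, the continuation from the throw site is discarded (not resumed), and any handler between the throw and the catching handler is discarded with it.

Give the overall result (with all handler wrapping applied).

Answer: ([13, -6, 16], 3)

Evaluation trace:
emit(13) @ H0 ⇒ out+=13
emit(-6) @ H0 ⇒ out+=-6
H0 returns [13, -6, 16]
H1 returns ([13, -6, 16], 3)
H2 returns ([13, -6, 16], 3)
= ([13, -6, 16], 3)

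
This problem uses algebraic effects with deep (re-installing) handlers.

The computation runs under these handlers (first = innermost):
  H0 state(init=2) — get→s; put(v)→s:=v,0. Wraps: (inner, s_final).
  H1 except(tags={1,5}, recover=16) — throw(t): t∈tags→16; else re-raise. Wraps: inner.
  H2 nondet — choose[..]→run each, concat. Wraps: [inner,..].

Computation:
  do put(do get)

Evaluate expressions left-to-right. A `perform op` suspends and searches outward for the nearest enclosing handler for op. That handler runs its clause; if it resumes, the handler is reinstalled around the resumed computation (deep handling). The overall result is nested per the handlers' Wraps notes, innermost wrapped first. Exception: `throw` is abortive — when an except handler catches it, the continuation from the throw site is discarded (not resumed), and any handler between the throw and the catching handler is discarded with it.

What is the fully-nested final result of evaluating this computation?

Answer: [(0, 2)]

Working:
get @ H0 ⇒ 2
put(2) @ H0 ⇒ s:=2
H0 returns (0, 2)
H1 returns (0, 2)
H2 returns [(0, 2)]
= [(0, 2)]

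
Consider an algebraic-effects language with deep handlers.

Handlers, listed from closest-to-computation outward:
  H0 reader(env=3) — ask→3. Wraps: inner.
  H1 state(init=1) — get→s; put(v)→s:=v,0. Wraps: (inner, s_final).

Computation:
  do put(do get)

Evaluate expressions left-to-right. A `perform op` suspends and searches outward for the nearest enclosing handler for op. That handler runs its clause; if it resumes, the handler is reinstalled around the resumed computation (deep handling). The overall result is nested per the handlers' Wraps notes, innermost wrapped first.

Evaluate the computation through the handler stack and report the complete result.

Working:
get @ H1 ⇒ 1
put(1) @ H1 ⇒ s:=1
H0 returns 0
H1 returns (0, 1)
= (0, 1)

Answer: (0, 1)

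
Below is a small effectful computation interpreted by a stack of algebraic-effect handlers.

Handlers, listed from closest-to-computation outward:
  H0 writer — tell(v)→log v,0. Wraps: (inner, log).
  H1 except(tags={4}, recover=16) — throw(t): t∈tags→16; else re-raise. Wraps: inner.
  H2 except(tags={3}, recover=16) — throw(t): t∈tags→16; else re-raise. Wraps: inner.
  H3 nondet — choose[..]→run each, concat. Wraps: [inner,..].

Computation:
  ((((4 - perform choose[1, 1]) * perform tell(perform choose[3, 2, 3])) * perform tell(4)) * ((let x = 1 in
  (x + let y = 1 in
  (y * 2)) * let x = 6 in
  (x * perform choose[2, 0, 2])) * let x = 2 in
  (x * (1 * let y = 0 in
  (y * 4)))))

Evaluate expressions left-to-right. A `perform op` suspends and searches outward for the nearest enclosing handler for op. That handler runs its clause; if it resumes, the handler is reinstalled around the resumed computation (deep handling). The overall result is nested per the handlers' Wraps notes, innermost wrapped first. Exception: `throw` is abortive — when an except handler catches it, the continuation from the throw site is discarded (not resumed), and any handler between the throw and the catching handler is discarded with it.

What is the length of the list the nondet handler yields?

Evaluation trace:
choose[1, 1] @ H3
  branch[0] choose=1:
    choose[3, 2, 3] @ H3
      branch[0] choose=3:
        tell(3) @ H0 ⇒ log+=3
        tell(4) @ H0 ⇒ log+=4
        choose[2, 0, 2] @ H3
          branch[0] choose=2:
            H0 returns (0, (3, 4))
            H1 returns (0, (3, 4))
            H2 returns (0, (3, 4))
            H3 returns [(0, (3, 4))]
          branch[1] choose=0:
            H0 returns (0, (3, 4))
            H1 returns (0, (3, 4))
            H2 returns (0, (3, 4))
            H3 returns [(0, (3, 4))]
          branch[2] choose=2:
            H0 returns (0, (3, 4))
            H1 returns (0, (3, 4))
            H2 returns (0, (3, 4))
            H3 returns [(0, (3, 4))]
      branch[1] choose=2:
        tell(2) @ H0 ⇒ log+=2
        tell(4) @ H0 ⇒ log+=4
        choose[2, 0, 2] @ H3
          branch[0] choose=2:
            H0 returns (0, (2, 4))
            H1 returns (0, (2, 4))
            H2 returns (0, (2, 4))
            H3 returns [(0, (2, 4))]
          branch[1] choose=0:
            H0 returns (0, (2, 4))
            H1 returns (0, (2, 4))
            H2 returns (0, (2, 4))
            H3 returns [(0, (2, 4))]
          branch[2] choose=2:
            H0 returns (0, (2, 4))
            H1 returns (0, (2, 4))
            H2 returns (0, (2, 4))
            H3 returns [(0, (2, 4))]
      branch[2] choose=3:
        tell(3) @ H0 ⇒ log+=3
        tell(4) @ H0 ⇒ log+=4
        choose[2, 0, 2] @ H3
          branch[0] choose=2:
            H0 returns (0, (3, 4))
            H1 returns (0, (3, 4))
            H2 returns (0, (3, 4))
            H3 returns [(0, (3, 4))]
          branch[1] choose=0:
            H0 returns (0, (3, 4))
            H1 returns (0, (3, 4))
            H2 returns (0, (3, 4))
            H3 returns [(0, (3, 4))]
          branch[2] choose=2:
            H0 returns (0, (3, 4))
            H1 returns (0, (3, 4))
            H2 returns (0, (3, 4))
            H3 returns [(0, (3, 4))]
  branch[1] choose=1:
    choose[3, 2, 3] @ H3
      branch[0] choose=3:
        tell(3) @ H0 ⇒ log+=3
        tell(4) @ H0 ⇒ log+=4
        choose[2, 0, 2] @ H3
          branch[0] choose=2:
            H0 returns (0, (3, 4))
            H1 returns (0, (3, 4))
            H2 returns (0, (3, 4))
            H3 returns [(0, (3, 4))]
          branch[1] choose=0:
            H0 returns (0, (3, 4))
            H1 returns (0, (3, 4))
            H2 returns (0, (3, 4))
            H3 returns [(0, (3, 4))]
          branch[2] choose=2:
            H0 returns (0, (3, 4))
            H1 returns (0, (3, 4))
            H2 returns (0, (3, 4))
            H3 returns [(0, (3, 4))]
      branch[1] choose=2:
        tell(2) @ H0 ⇒ log+=2
        tell(4) @ H0 ⇒ log+=4
        choose[2, 0, 2] @ H3
          branch[0] choose=2:
            H0 returns (0, (2, 4))
            H1 returns (0, (2, 4))
            H2 returns (0, (2, 4))
            H3 returns [(0, (2, 4))]
          branch[1] choose=0:
            H0 returns (0, (2, 4))
            H1 returns (0, (2, 4))
            H2 returns (0, (2, 4))
            H3 returns [(0, (2, 4))]
          branch[2] choose=2:
            H0 returns (0, (2, 4))
            H1 returns (0, (2, 4))
            H2 returns (0, (2, 4))
            H3 returns [(0, (2, 4))]
      branch[2] choose=3:
        tell(3) @ H0 ⇒ log+=3
        tell(4) @ H0 ⇒ log+=4
        choose[2, 0, 2] @ H3
          branch[0] choose=2:
            H0 returns (0, (3, 4))
            H1 returns (0, (3, 4))
            H2 returns (0, (3, 4))
            H3 returns [(0, (3, 4))]
          branch[1] choose=0:
            H0 returns (0, (3, 4))
            H1 returns (0, (3, 4))
            H2 returns (0, (3, 4))
            H3 returns [(0, (3, 4))]
          branch[2] choose=2:
            H0 returns (0, (3, 4))
            H1 returns (0, (3, 4))
            H2 returns (0, (3, 4))
            H3 returns [(0, (3, 4))]
= [(0, (3, 4)), (0, (3, 4)), (0, (3, 4)), (0, (2, 4)), (0, (2, 4)), (0, (2, 4)), (0, (3, 4)), (0, (3, 4)), (0, (3, 4)), (0, (3, 4)), (0, (3, 4)), (0, (3, 4)), (0, (2, 4)), (0, (2, 4)), (0, (2, 4)), (0, (3, 4)), (0, (3, 4)), (0, (3, 4))]

Answer: 18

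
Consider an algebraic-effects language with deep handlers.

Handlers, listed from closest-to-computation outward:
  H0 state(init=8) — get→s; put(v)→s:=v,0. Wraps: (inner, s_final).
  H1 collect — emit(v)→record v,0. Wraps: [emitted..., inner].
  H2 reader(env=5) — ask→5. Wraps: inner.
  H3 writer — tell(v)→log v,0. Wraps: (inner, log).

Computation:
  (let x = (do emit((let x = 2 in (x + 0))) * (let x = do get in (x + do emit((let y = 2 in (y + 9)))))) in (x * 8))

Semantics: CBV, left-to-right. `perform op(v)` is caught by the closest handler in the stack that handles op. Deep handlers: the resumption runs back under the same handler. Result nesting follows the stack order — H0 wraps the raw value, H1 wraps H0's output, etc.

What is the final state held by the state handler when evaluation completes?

Answer: 8

Working:
emit(2) @ H1 ⇒ out+=2
get @ H0 ⇒ 8
emit(11) @ H1 ⇒ out+=11
H0 returns (0, 8)
H1 returns [2, 11, (0, 8)]
H2 returns [2, 11, (0, 8)]
H3 returns ([2, 11, (0, 8)], ())
= ([2, 11, (0, 8)], ())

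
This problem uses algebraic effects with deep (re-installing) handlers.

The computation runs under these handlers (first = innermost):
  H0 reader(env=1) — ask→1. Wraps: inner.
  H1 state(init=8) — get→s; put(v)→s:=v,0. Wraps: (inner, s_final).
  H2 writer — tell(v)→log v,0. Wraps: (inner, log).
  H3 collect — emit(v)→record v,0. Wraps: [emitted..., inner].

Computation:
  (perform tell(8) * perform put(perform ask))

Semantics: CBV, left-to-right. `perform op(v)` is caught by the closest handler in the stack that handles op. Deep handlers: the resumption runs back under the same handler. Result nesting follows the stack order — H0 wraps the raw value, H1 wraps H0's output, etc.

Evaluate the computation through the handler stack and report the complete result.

Answer: [((0, 1), (8))]

Evaluation trace:
tell(8) @ H2 ⇒ log+=8
ask @ H0 ⇒ 1
put(1) @ H1 ⇒ s:=1
H0 returns 0
H1 returns (0, 1)
H2 returns ((0, 1), (8))
H3 returns [((0, 1), (8))]
= [((0, 1), (8))]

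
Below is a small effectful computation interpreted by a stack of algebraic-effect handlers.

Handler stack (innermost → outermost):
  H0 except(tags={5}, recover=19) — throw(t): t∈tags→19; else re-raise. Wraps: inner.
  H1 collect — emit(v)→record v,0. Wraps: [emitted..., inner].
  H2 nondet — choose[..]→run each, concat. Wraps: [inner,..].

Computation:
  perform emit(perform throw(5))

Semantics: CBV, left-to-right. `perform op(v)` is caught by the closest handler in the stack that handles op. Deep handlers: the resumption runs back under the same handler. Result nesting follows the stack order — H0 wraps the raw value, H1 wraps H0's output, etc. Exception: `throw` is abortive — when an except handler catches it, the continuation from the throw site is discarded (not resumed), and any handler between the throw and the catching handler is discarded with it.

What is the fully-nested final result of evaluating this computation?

Working:
throw(5) @ H0 caught ⇒ 19
H1 returns [19]
H2 returns [[19]]
= [[19]]

Answer: [[19]]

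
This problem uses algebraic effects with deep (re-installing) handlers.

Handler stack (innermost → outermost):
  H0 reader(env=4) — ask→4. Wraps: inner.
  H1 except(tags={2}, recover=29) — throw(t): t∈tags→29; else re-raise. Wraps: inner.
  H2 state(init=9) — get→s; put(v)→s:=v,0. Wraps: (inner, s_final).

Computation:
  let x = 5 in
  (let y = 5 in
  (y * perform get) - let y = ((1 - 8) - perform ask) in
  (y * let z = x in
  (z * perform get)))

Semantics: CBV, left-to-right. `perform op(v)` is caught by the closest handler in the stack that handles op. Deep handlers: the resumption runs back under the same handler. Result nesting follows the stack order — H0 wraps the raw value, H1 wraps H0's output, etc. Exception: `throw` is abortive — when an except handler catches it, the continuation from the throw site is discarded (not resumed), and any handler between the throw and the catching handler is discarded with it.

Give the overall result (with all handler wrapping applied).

Evaluation trace:
get @ H2 ⇒ 9
ask @ H0 ⇒ 4
get @ H2 ⇒ 9
H0 returns 540
H1 returns 540
H2 returns (540, 9)
= (540, 9)

Answer: (540, 9)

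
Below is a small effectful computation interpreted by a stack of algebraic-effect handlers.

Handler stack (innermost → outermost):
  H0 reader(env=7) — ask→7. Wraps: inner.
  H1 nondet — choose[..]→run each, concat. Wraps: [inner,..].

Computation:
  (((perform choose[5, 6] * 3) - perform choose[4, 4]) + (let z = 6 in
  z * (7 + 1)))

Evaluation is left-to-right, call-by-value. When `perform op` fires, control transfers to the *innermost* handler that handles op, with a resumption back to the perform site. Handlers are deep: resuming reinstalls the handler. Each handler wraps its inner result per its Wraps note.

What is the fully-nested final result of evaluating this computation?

Evaluation trace:
choose[5, 6] @ H1
  branch[0] choose=5:
    choose[4, 4] @ H1
      branch[0] choose=4:
        H0 returns 59
        H1 returns [59]
      branch[1] choose=4:
        H0 returns 59
        H1 returns [59]
  branch[1] choose=6:
    choose[4, 4] @ H1
      branch[0] choose=4:
        H0 returns 62
        H1 returns [62]
      branch[1] choose=4:
        H0 returns 62
        H1 returns [62]
= [59, 59, 62, 62]

Answer: [59, 59, 62, 62]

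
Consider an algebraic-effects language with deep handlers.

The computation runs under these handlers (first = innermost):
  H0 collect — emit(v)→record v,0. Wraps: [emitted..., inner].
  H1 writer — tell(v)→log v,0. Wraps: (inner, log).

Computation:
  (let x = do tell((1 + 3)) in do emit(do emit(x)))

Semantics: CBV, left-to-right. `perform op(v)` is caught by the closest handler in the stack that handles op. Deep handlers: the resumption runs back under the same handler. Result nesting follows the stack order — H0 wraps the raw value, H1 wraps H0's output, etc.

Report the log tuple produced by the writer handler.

Step-by-step:
tell(4) @ H1 ⇒ log+=4
emit(0) @ H0 ⇒ out+=0
emit(0) @ H0 ⇒ out+=0
H0 returns [0, 0, 0]
H1 returns ([0, 0, 0], (4))
= ([0, 0, 0], (4))

Answer: (4)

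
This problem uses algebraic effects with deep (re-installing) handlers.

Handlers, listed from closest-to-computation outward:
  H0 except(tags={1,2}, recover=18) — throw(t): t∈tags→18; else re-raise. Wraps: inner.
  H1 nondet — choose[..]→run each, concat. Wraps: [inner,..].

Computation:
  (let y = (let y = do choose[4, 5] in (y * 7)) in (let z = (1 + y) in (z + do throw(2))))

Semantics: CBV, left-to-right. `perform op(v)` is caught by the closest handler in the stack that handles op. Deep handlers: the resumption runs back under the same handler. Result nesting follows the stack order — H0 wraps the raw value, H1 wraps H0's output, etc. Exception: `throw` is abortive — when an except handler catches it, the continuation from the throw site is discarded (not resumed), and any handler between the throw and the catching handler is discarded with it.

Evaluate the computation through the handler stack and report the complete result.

Working:
choose[4, 5] @ H1
  branch[0] choose=4:
    throw(2) @ H0 caught ⇒ 18
    H1 returns [18]
  branch[1] choose=5:
    throw(2) @ H0 caught ⇒ 18
    H1 returns [18]
= [18, 18]

Answer: [18, 18]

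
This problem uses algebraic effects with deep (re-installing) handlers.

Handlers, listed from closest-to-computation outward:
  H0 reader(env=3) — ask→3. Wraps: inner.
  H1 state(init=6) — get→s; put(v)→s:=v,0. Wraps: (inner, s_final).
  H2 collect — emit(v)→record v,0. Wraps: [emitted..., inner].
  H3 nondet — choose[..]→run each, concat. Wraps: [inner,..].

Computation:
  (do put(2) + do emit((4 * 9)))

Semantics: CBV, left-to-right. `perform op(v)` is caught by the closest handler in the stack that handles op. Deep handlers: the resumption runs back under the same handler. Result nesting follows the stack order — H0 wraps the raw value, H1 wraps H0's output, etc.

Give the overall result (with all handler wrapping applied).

Answer: [[36, (0, 2)]]

Step-by-step:
put(2) @ H1 ⇒ s:=2
emit(36) @ H2 ⇒ out+=36
H0 returns 0
H1 returns (0, 2)
H2 returns [36, (0, 2)]
H3 returns [[36, (0, 2)]]
= [[36, (0, 2)]]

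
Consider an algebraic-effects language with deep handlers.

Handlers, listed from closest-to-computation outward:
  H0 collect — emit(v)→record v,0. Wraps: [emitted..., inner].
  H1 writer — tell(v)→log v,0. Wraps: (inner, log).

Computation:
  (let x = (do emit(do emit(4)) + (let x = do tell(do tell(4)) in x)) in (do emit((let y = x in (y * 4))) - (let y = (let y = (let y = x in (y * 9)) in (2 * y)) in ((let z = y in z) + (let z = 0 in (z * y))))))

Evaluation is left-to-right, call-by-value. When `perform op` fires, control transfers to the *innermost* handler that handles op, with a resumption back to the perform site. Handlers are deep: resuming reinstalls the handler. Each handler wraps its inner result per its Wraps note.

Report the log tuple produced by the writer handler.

Step-by-step:
emit(4) @ H0 ⇒ out+=4
emit(0) @ H0 ⇒ out+=0
tell(4) @ H1 ⇒ log+=4
tell(0) @ H1 ⇒ log+=0
emit(0) @ H0 ⇒ out+=0
H0 returns [4, 0, 0, 0]
H1 returns ([4, 0, 0, 0], (4, 0))
= ([4, 0, 0, 0], (4, 0))

Answer: (4, 0)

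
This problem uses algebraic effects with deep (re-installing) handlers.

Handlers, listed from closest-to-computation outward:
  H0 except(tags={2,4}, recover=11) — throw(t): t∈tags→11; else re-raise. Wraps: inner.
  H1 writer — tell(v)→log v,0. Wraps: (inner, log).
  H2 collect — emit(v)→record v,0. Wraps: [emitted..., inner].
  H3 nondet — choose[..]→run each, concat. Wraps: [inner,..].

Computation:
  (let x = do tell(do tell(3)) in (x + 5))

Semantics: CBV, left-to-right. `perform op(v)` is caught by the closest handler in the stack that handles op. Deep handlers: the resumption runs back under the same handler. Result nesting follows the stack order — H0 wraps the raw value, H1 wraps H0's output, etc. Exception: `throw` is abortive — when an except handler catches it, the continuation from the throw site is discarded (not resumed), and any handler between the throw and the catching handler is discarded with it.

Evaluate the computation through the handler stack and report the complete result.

Step-by-step:
tell(3) @ H1 ⇒ log+=3
tell(0) @ H1 ⇒ log+=0
H0 returns 5
H1 returns (5, (3, 0))
H2 returns [(5, (3, 0))]
H3 returns [[(5, (3, 0))]]
= [[(5, (3, 0))]]

Answer: [[(5, (3, 0))]]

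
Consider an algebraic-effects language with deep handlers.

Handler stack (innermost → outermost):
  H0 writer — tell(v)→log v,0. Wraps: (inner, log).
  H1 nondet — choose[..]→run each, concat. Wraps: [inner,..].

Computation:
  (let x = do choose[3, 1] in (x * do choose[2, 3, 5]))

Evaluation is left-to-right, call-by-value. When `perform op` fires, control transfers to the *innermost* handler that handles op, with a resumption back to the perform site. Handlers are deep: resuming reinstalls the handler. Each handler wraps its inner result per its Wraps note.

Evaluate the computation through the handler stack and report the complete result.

Step-by-step:
choose[3, 1] @ H1
  branch[0] choose=3:
    choose[2, 3, 5] @ H1
      branch[0] choose=2:
        H0 returns (6, ())
        H1 returns [(6, ())]
      branch[1] choose=3:
        H0 returns (9, ())
        H1 returns [(9, ())]
      branch[2] choose=5:
        H0 returns (15, ())
        H1 returns [(15, ())]
  branch[1] choose=1:
    choose[2, 3, 5] @ H1
      branch[0] choose=2:
        H0 returns (2, ())
        H1 returns [(2, ())]
      branch[1] choose=3:
        H0 returns (3, ())
        H1 returns [(3, ())]
      branch[2] choose=5:
        H0 returns (5, ())
        H1 returns [(5, ())]
= [(6, ()), (9, ()), (15, ()), (2, ()), (3, ()), (5, ())]

Answer: [(6, ()), (9, ()), (15, ()), (2, ()), (3, ()), (5, ())]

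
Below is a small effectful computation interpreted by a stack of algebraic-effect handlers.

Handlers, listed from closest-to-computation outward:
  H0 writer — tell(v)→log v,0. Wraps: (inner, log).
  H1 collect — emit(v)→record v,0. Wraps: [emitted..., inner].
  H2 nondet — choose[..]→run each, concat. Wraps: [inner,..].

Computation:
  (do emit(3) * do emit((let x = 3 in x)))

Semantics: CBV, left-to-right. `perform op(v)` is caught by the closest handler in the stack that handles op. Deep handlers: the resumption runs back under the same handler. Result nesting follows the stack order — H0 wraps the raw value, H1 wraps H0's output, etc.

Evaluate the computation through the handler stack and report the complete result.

Evaluation trace:
emit(3) @ H1 ⇒ out+=3
emit(3) @ H1 ⇒ out+=3
H0 returns (0, ())
H1 returns [3, 3, (0, ())]
H2 returns [[3, 3, (0, ())]]
= [[3, 3, (0, ())]]

Answer: [[3, 3, (0, ())]]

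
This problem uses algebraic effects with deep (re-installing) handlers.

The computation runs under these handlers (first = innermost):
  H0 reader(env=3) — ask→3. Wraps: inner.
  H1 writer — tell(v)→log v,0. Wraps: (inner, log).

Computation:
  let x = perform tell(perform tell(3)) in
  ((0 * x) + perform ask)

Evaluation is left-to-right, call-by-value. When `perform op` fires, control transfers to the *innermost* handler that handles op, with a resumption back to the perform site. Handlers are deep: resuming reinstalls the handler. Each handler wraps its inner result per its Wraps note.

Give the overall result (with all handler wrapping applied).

Evaluation trace:
tell(3) @ H1 ⇒ log+=3
tell(0) @ H1 ⇒ log+=0
ask @ H0 ⇒ 3
H0 returns 3
H1 returns (3, (3, 0))
= (3, (3, 0))

Answer: (3, (3, 0))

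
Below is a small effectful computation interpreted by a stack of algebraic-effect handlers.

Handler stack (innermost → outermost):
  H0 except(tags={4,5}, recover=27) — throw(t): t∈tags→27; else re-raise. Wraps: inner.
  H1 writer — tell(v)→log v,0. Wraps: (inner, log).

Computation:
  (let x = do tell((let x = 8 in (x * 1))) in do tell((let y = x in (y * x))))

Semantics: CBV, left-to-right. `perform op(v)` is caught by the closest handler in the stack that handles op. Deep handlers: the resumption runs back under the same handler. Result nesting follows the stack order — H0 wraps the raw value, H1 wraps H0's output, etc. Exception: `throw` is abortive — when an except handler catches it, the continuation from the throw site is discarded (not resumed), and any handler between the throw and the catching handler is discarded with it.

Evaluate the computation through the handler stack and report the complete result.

Step-by-step:
tell(8) @ H1 ⇒ log+=8
tell(0) @ H1 ⇒ log+=0
H0 returns 0
H1 returns (0, (8, 0))
= (0, (8, 0))

Answer: (0, (8, 0))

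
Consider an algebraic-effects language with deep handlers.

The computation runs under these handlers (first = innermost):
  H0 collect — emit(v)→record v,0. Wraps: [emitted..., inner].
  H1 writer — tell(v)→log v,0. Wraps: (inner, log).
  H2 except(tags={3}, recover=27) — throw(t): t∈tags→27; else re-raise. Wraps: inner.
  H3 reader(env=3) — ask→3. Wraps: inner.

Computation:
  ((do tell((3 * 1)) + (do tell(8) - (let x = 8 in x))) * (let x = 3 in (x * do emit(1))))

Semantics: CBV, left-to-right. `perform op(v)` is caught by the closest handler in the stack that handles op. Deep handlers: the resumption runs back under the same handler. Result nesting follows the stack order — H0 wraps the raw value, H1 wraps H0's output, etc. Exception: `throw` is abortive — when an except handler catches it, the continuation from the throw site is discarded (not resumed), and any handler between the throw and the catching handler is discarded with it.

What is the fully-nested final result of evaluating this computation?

Answer: ([1, 0], (3, 8))

Evaluation trace:
tell(3) @ H1 ⇒ log+=3
tell(8) @ H1 ⇒ log+=8
emit(1) @ H0 ⇒ out+=1
H0 returns [1, 0]
H1 returns ([1, 0], (3, 8))
H2 returns ([1, 0], (3, 8))
H3 returns ([1, 0], (3, 8))
= ([1, 0], (3, 8))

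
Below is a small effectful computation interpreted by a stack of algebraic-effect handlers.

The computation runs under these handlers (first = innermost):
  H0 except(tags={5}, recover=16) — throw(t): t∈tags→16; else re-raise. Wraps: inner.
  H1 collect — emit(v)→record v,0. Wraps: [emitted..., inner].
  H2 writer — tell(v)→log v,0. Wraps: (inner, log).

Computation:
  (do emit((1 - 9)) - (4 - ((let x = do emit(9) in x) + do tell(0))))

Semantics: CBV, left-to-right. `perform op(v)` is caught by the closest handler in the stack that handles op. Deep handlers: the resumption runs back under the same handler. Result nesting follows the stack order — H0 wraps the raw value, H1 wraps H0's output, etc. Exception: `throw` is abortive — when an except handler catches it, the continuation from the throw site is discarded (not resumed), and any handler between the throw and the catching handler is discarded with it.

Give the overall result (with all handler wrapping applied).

Answer: ([-8, 9, -4], (0))

Step-by-step:
emit(-8) @ H1 ⇒ out+=-8
emit(9) @ H1 ⇒ out+=9
tell(0) @ H2 ⇒ log+=0
H0 returns -4
H1 returns [-8, 9, -4]
H2 returns ([-8, 9, -4], (0))
= ([-8, 9, -4], (0))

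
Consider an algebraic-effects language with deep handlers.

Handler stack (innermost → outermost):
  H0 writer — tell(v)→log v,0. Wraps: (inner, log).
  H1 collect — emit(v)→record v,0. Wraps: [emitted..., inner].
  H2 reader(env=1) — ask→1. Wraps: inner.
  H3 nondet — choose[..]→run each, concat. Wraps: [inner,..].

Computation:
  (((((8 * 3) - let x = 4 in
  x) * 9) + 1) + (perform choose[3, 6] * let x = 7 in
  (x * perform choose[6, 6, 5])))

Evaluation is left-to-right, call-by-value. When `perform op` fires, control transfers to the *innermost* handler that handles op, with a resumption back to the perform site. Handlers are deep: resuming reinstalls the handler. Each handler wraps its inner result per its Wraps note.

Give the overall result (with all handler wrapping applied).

Working:
choose[3, 6] @ H3
  branch[0] choose=3:
    choose[6, 6, 5] @ H3
      branch[0] choose=6:
        H0 returns (307, ())
        H1 returns [(307, ())]
        H2 returns [(307, ())]
        H3 returns [[(307, ())]]
      branch[1] choose=6:
        H0 returns (307, ())
        H1 returns [(307, ())]
        H2 returns [(307, ())]
        H3 returns [[(307, ())]]
      branch[2] choose=5:
        H0 returns (286, ())
        H1 returns [(286, ())]
        H2 returns [(286, ())]
        H3 returns [[(286, ())]]
  branch[1] choose=6:
    choose[6, 6, 5] @ H3
      branch[0] choose=6:
        H0 returns (433, ())
        H1 returns [(433, ())]
        H2 returns [(433, ())]
        H3 returns [[(433, ())]]
      branch[1] choose=6:
        H0 returns (433, ())
        H1 returns [(433, ())]
        H2 returns [(433, ())]
        H3 returns [[(433, ())]]
      branch[2] choose=5:
        H0 returns (391, ())
        H1 returns [(391, ())]
        H2 returns [(391, ())]
        H3 returns [[(391, ())]]
= [[(307, ())], [(307, ())], [(286, ())], [(433, ())], [(433, ())], [(391, ())]]

Answer: [[(307, ())], [(307, ())], [(286, ())], [(433, ())], [(433, ())], [(391, ())]]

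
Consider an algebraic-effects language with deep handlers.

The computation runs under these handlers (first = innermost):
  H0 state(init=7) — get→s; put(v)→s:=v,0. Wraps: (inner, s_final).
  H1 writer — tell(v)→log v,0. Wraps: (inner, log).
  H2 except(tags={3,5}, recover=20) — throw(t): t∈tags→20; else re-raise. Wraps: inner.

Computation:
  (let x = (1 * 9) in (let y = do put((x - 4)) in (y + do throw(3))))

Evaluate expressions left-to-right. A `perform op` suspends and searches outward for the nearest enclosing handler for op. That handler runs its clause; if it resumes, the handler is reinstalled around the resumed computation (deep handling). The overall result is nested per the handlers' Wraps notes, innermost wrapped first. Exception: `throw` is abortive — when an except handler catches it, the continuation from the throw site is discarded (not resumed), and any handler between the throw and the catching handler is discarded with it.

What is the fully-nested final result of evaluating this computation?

Answer: 20

Step-by-step:
put(5) @ H0 ⇒ s:=5
throw(3) @ H2 caught ⇒ 20
= 20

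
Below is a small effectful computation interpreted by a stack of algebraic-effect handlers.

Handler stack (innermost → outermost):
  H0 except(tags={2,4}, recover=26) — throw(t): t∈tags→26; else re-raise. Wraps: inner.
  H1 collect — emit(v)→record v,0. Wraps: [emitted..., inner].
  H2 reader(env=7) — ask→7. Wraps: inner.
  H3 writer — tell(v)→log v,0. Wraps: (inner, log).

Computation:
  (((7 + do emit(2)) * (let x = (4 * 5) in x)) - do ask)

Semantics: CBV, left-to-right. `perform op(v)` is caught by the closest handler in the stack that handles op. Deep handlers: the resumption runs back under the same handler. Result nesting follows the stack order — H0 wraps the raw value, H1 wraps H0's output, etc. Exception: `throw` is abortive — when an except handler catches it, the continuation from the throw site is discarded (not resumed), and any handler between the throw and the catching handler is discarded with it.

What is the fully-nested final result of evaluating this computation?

Working:
emit(2) @ H1 ⇒ out+=2
ask @ H2 ⇒ 7
H0 returns 133
H1 returns [2, 133]
H2 returns [2, 133]
H3 returns ([2, 133], ())
= ([2, 133], ())

Answer: ([2, 133], ())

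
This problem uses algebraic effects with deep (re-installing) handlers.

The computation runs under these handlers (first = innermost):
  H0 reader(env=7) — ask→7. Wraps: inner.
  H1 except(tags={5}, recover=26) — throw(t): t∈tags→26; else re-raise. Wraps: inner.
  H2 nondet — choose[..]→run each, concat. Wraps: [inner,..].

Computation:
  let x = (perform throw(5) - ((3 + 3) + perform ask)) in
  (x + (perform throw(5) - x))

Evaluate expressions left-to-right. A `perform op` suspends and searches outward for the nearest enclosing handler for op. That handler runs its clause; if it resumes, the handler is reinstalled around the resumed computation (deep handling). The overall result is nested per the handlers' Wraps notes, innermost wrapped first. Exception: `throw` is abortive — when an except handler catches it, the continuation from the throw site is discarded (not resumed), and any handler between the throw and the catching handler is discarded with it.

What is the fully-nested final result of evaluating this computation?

Answer: [26]

Evaluation trace:
throw(5) @ H1 caught ⇒ 26
H2 returns [26]
= [26]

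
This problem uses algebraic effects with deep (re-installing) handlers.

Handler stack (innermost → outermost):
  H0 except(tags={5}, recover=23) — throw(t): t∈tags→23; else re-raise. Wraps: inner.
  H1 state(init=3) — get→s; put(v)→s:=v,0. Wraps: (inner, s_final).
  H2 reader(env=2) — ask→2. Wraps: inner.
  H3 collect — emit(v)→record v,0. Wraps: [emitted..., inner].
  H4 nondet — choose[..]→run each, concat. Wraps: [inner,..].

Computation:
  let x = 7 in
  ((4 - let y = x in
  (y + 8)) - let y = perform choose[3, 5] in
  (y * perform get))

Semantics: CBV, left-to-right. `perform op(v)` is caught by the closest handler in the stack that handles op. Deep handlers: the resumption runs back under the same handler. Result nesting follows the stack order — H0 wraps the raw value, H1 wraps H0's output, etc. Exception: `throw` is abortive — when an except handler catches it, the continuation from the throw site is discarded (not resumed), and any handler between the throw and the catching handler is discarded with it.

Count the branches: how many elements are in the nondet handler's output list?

Answer: 2

Step-by-step:
choose[3, 5] @ H4
  branch[0] choose=3:
    get @ H1 ⇒ 3
    H0 returns -20
    H1 returns (-20, 3)
    H2 returns (-20, 3)
    H3 returns [(-20, 3)]
    H4 returns [[(-20, 3)]]
  branch[1] choose=5:
    get @ H1 ⇒ 3
    H0 returns -26
    H1 returns (-26, 3)
    H2 returns (-26, 3)
    H3 returns [(-26, 3)]
    H4 returns [[(-26, 3)]]
= [[(-20, 3)], [(-26, 3)]]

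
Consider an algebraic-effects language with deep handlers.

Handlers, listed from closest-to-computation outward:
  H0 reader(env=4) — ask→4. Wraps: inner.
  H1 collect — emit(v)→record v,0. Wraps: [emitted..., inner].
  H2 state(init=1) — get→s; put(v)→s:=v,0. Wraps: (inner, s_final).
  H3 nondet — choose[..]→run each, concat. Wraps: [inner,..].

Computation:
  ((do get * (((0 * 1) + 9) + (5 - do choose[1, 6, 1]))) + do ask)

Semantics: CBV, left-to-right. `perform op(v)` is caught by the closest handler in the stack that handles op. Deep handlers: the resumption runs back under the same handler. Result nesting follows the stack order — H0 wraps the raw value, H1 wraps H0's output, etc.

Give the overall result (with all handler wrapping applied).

Step-by-step:
get @ H2 ⇒ 1
choose[1, 6, 1] @ H3
  branch[0] choose=1:
    ask @ H0 ⇒ 4
    H0 returns 17
    H1 returns [17]
    H2 returns ([17], 1)
    H3 returns [([17], 1)]
  branch[1] choose=6:
    ask @ H0 ⇒ 4
    H0 returns 12
    H1 returns [12]
    H2 returns ([12], 1)
    H3 returns [([12], 1)]
  branch[2] choose=1:
    ask @ H0 ⇒ 4
    H0 returns 17
    H1 returns [17]
    H2 returns ([17], 1)
    H3 returns [([17], 1)]
= [([17], 1), ([12], 1), ([17], 1)]

Answer: [([17], 1), ([12], 1), ([17], 1)]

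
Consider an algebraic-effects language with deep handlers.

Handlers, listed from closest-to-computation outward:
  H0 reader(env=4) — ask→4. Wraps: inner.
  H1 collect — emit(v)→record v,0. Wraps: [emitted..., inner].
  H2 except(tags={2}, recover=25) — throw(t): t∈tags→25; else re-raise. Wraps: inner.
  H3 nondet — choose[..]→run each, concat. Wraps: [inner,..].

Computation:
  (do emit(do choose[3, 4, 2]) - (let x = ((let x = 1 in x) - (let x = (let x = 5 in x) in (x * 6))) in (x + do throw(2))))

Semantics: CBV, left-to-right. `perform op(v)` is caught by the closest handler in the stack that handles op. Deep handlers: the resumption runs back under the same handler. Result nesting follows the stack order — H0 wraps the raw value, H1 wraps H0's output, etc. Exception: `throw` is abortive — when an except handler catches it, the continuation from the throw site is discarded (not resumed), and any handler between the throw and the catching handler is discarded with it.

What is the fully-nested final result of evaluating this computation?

Evaluation trace:
choose[3, 4, 2] @ H3
  branch[0] choose=3:
    emit(3) @ H1 ⇒ out+=3
    throw(2) @ H2 caught ⇒ 25
    H3 returns [25]
  branch[1] choose=4:
    emit(4) @ H1 ⇒ out+=4
    throw(2) @ H2 caught ⇒ 25
    H3 returns [25]
  branch[2] choose=2:
    emit(2) @ H1 ⇒ out+=2
    throw(2) @ H2 caught ⇒ 25
    H3 returns [25]
= [25, 25, 25]

Answer: [25, 25, 25]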